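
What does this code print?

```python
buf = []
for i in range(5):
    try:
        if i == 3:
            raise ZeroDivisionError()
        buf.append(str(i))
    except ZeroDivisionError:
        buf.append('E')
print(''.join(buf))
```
012E4

Exception on i=3 caught, loop continues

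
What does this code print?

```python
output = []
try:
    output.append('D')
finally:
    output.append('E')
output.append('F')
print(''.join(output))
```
DEF

try/finally without except, no exception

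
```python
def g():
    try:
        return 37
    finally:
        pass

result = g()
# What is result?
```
37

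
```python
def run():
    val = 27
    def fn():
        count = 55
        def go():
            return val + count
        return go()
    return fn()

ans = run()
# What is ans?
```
82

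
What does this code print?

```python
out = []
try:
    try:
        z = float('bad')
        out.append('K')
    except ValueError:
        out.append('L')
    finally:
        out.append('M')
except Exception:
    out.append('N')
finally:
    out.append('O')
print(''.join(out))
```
LMO

Both finally blocks run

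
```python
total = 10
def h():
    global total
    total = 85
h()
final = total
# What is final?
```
85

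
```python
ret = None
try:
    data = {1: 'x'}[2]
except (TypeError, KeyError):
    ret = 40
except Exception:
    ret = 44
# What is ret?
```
40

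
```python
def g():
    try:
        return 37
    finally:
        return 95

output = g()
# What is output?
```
95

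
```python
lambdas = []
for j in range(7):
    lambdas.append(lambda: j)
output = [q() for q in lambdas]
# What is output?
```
[6, 6, 6, 6, 6, 6, 6]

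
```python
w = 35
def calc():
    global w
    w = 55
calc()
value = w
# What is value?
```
55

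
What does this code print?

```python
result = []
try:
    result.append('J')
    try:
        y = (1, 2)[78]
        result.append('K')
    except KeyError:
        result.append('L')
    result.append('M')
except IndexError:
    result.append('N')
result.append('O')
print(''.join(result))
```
JNO

Inner handler doesn't match, propagates to outer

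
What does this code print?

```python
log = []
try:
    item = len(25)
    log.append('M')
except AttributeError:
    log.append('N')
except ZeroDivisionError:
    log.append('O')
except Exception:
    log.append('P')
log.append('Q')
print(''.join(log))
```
PQ

TypeError not specifically caught, falls to Exception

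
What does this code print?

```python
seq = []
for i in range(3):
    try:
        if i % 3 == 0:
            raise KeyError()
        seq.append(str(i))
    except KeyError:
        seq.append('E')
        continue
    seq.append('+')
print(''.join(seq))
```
E1+2+

continue in except skips rest of loop body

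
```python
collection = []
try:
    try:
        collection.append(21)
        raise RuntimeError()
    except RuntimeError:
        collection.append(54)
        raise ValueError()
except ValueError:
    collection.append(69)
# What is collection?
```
[21, 54, 69]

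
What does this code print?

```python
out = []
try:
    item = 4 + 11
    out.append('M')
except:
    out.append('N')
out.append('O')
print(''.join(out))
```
MO

No exception, try block completes normally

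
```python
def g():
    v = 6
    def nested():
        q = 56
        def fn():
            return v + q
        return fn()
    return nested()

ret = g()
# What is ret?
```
62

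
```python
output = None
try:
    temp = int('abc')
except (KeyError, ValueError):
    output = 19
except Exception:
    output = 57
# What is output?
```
19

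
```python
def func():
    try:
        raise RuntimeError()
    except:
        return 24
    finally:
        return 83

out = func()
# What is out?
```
83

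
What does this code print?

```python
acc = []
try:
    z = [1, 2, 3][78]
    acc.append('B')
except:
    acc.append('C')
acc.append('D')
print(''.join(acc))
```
CD

Exception raised in try, caught by bare except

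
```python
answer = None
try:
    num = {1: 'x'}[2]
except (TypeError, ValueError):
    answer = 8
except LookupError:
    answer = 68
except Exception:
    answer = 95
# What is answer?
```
68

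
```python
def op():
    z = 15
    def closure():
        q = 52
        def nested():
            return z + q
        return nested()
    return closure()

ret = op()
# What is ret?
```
67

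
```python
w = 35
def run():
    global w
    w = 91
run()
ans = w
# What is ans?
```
91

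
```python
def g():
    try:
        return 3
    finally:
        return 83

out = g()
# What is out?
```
83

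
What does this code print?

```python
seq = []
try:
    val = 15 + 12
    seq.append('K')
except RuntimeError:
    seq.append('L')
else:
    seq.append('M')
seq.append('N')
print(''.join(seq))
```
KMN

else block runs when no exception occurs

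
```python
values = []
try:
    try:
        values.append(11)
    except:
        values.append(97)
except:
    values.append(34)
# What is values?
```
[11]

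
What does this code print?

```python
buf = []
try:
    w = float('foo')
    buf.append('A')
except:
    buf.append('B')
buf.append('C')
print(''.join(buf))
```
BC

Exception raised in try, caught by bare except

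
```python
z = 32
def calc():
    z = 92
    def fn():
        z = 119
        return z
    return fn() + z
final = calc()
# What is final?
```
211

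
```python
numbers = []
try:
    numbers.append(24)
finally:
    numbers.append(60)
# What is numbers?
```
[24, 60]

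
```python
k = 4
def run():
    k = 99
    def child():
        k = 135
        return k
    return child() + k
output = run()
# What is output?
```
234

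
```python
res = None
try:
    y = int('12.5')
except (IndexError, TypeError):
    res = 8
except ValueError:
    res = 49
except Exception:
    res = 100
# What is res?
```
49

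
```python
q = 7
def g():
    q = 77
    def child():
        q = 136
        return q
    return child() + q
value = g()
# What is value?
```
213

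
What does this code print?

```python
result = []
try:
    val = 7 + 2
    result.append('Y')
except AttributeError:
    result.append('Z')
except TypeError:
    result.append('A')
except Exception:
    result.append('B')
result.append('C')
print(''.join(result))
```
YC

No exception, try block completes normally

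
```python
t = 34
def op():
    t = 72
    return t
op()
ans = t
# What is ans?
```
34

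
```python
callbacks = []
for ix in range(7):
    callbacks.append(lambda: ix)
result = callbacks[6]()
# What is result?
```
6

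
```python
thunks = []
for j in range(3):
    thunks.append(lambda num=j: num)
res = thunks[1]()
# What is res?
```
1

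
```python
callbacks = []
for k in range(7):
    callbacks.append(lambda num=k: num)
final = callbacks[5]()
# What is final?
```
5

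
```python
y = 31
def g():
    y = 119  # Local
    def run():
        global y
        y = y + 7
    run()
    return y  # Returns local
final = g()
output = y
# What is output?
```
38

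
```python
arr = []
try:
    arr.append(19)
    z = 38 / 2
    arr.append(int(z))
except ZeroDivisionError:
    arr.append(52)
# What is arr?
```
[19, 19]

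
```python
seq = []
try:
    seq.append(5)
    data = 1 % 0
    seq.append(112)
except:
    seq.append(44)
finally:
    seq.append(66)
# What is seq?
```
[5, 44, 66]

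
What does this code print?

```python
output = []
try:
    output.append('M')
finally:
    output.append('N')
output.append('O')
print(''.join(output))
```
MNO

try/finally without except, no exception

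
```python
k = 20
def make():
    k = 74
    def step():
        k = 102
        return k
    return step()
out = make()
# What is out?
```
102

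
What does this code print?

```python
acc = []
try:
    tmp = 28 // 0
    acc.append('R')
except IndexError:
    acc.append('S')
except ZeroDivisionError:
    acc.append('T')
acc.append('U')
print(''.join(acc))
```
TU

ZeroDivisionError is caught by its specific handler, not IndexError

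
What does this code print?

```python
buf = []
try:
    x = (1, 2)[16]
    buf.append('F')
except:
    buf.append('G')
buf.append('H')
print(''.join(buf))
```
GH

Exception raised in try, caught by bare except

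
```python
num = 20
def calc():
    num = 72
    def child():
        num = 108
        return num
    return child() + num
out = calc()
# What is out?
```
180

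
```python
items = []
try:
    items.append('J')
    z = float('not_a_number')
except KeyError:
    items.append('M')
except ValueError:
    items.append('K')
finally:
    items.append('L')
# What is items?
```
['J', 'K', 'L']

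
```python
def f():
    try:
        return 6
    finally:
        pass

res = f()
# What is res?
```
6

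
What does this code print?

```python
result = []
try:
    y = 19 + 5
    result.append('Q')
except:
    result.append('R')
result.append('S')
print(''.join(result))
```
QS

No exception, try block completes normally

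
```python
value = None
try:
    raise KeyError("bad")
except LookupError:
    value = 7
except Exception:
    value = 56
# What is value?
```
7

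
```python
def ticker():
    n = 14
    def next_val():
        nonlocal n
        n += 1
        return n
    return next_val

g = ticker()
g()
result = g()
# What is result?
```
16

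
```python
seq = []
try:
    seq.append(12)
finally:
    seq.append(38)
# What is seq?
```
[12, 38]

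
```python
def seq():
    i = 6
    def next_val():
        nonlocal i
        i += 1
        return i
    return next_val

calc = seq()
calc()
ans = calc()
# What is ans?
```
8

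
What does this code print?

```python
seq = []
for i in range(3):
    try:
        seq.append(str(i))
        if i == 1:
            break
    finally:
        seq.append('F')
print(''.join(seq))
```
0F1F

finally runs even when breaking out of loop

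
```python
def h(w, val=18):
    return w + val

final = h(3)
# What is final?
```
21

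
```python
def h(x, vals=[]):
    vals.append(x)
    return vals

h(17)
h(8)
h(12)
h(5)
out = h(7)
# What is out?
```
[17, 8, 12, 5, 7]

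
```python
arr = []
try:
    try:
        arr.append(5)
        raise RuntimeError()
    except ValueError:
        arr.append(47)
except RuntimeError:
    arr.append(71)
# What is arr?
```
[5, 71]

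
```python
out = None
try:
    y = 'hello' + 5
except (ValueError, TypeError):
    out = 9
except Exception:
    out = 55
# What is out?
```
9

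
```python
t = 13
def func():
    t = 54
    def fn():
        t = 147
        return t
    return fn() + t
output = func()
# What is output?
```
201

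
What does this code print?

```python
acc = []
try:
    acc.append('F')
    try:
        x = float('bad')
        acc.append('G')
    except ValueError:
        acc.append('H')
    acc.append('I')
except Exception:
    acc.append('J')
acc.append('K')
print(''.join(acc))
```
FHIK

Inner exception caught by inner handler, outer continues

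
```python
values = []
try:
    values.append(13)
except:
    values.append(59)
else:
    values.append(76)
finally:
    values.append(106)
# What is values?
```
[13, 76, 106]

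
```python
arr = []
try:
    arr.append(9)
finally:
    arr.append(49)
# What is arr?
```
[9, 49]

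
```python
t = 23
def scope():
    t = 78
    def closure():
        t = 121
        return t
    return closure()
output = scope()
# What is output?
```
121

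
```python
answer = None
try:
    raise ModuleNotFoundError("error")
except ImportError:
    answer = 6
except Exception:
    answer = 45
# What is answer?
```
6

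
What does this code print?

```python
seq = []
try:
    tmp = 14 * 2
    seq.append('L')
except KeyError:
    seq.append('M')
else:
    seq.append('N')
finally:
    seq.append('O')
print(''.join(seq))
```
LNO

else runs before finally when no exception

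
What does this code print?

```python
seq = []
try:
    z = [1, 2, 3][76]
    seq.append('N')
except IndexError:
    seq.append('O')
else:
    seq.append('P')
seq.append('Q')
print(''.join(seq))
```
OQ

else block skipped when exception is caught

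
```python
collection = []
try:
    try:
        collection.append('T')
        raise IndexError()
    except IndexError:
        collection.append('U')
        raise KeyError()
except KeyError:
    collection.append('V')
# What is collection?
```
['T', 'U', 'V']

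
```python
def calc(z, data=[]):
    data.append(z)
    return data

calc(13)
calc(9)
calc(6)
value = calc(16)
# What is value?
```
[13, 9, 6, 16]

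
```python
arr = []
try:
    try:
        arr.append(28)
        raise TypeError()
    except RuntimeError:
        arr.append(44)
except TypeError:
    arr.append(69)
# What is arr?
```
[28, 69]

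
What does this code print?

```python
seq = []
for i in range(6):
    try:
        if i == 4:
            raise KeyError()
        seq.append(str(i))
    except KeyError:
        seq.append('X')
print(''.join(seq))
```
0123X5

Exception on i=4 caught, loop continues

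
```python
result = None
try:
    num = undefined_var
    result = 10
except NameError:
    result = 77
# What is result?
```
77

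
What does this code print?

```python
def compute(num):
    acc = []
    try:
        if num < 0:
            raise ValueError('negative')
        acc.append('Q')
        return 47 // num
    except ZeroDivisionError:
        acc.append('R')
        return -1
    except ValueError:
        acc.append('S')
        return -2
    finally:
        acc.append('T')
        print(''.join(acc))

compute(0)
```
QRT

num=0 causes ZeroDivisionError, caught, finally prints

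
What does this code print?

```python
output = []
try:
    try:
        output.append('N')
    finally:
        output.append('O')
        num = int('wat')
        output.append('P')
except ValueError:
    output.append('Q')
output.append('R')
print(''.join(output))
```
NOQR

Exception in inner finally caught by outer except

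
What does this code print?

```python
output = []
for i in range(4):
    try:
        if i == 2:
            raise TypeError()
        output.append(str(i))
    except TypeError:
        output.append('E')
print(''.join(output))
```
01E3

Exception on i=2 caught, loop continues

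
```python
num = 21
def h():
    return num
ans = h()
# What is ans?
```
21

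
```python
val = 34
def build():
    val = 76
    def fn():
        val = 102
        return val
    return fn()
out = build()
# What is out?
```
102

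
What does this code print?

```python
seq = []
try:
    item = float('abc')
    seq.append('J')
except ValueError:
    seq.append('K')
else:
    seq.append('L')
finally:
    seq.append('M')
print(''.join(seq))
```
KM

Exception: except runs, else skipped, finally runs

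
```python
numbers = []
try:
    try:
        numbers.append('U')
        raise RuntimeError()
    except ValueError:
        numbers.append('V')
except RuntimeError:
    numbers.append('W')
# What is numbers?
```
['U', 'W']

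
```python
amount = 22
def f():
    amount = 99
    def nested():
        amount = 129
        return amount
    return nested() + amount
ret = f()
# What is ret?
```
228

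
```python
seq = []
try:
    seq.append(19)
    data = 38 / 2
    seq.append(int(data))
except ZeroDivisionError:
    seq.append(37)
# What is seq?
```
[19, 19]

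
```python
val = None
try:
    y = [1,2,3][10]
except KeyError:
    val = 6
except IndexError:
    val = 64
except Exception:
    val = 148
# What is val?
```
64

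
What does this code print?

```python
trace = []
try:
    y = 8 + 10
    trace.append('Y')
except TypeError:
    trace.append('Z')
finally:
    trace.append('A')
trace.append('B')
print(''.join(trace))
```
YAB

finally runs after normal execution too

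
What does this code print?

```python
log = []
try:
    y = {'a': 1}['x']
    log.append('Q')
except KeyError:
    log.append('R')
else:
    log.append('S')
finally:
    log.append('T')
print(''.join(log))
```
RT

Exception: except runs, else skipped, finally runs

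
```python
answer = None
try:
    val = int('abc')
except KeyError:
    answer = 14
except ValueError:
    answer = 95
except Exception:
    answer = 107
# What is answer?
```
95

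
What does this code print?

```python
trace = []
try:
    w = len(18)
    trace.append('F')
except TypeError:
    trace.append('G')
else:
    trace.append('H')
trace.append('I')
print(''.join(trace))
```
GI

else block skipped when exception is caught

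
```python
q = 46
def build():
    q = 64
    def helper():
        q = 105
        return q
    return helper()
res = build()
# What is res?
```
105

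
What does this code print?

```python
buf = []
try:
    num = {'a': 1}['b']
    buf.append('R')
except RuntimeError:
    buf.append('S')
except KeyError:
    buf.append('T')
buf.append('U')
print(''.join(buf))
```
TU

KeyError is caught by its specific handler, not RuntimeError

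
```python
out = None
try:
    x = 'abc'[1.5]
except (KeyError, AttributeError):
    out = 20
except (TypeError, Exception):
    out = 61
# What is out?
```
61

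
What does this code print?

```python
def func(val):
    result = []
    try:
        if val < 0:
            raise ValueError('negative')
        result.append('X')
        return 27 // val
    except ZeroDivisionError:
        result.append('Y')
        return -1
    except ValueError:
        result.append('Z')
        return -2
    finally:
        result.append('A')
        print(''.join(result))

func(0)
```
XYA

val=0 causes ZeroDivisionError, caught, finally prints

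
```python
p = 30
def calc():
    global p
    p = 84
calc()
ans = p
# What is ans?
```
84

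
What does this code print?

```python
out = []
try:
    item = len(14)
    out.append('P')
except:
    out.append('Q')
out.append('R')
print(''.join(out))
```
QR

Exception raised in try, caught by bare except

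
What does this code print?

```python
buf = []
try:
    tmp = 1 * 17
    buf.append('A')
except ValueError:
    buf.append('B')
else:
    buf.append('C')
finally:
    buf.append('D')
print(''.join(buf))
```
ACD

else runs before finally when no exception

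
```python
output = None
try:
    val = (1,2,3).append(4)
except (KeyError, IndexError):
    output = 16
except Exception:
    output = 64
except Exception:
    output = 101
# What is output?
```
64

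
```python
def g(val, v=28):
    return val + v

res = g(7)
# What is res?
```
35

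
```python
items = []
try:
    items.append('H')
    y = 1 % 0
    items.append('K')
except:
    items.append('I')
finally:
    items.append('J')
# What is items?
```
['H', 'I', 'J']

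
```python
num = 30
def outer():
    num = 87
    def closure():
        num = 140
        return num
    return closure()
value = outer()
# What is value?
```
140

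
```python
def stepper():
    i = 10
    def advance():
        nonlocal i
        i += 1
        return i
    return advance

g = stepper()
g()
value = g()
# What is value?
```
12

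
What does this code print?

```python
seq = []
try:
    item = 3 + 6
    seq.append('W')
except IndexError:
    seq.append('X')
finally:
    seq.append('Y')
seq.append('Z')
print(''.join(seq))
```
WYZ

finally runs after normal execution too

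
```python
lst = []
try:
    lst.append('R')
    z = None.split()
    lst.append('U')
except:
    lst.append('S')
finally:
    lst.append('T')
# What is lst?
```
['R', 'S', 'T']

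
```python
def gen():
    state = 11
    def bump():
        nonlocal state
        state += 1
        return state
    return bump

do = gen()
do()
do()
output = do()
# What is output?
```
14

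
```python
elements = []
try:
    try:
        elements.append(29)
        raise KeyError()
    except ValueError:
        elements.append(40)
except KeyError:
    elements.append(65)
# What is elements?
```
[29, 65]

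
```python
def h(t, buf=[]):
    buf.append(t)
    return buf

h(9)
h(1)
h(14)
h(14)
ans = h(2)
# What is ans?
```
[9, 1, 14, 14, 2]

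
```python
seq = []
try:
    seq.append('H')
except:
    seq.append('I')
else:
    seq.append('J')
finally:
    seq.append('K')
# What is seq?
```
['H', 'J', 'K']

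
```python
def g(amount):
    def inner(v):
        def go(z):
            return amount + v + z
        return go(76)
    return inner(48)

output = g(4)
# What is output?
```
128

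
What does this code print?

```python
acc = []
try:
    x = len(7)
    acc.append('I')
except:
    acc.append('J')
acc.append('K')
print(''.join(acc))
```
JK

Exception raised in try, caught by bare except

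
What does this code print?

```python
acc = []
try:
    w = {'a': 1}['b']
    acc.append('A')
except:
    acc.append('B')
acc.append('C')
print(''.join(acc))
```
BC

Exception raised in try, caught by bare except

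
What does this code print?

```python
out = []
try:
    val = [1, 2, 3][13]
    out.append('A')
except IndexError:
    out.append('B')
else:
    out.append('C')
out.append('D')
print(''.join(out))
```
BD

else block skipped when exception is caught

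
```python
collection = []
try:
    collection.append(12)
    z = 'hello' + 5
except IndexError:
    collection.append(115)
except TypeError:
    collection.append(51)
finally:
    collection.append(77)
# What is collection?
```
[12, 51, 77]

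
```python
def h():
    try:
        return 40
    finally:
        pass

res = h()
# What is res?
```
40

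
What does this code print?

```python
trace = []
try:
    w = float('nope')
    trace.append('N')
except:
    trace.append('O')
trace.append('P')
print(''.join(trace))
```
OP

Exception raised in try, caught by bare except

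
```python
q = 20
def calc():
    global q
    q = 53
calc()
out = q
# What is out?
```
53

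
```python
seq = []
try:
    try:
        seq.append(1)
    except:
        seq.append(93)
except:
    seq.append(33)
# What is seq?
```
[1]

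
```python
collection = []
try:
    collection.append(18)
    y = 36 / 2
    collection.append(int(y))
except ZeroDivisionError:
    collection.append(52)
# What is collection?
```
[18, 18]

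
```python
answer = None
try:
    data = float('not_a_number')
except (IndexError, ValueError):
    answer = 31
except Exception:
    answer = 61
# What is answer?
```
31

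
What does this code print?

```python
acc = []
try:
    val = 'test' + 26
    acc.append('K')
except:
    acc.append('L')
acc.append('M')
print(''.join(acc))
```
LM

Exception raised in try, caught by bare except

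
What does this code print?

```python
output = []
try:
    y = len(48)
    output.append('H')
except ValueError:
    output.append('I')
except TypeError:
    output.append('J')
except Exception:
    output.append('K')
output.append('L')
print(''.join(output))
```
JL

TypeError matches before generic Exception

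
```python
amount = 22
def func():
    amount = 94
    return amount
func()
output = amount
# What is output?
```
22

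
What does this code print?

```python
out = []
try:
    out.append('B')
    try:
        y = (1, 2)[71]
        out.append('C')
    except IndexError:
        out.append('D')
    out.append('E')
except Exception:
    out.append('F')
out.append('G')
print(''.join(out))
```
BDEG

Inner exception caught by inner handler, outer continues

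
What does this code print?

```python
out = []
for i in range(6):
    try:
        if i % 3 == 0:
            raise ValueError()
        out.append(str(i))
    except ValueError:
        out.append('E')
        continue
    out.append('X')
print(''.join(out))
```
E1X2XE4X5X

continue in except skips rest of loop body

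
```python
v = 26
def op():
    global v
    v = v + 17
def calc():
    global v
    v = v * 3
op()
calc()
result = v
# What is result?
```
129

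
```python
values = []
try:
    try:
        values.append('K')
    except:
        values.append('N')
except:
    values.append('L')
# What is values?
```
['K']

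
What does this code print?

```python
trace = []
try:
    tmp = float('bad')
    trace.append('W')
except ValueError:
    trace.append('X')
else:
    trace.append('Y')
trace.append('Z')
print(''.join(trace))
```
XZ

else block skipped when exception is caught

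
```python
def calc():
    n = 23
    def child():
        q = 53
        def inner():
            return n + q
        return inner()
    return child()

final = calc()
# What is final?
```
76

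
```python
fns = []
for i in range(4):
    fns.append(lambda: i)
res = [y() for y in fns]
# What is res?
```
[3, 3, 3, 3]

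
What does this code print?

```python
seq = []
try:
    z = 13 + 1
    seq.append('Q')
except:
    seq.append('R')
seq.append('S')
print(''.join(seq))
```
QS

No exception, try block completes normally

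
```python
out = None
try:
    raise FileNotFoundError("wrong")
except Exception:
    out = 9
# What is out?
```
9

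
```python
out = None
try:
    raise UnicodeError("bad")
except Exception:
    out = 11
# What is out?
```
11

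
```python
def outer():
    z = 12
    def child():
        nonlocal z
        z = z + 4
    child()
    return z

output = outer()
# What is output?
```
16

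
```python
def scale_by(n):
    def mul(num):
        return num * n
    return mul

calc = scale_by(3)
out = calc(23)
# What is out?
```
69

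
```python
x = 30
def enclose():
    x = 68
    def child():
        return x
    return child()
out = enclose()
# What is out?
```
68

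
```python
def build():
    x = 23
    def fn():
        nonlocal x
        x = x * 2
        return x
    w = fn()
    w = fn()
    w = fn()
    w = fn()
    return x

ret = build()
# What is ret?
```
368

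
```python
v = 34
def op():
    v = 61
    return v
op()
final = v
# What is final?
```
34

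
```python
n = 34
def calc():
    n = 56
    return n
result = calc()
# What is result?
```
56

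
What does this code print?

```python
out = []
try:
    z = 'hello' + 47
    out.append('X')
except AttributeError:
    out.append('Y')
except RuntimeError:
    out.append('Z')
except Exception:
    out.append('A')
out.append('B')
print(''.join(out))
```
AB

TypeError not specifically caught, falls to Exception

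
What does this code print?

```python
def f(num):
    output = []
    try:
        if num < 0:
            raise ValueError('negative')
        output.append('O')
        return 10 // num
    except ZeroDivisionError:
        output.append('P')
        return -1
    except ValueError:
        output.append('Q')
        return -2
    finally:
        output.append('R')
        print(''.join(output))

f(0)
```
OPR

num=0 causes ZeroDivisionError, caught, finally prints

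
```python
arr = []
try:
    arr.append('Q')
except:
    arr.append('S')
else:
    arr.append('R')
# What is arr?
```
['Q', 'R']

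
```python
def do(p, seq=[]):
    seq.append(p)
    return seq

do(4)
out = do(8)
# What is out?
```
[4, 8]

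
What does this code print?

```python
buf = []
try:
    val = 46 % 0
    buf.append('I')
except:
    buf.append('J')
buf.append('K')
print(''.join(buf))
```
JK

Exception raised in try, caught by bare except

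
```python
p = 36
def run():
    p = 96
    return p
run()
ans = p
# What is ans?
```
36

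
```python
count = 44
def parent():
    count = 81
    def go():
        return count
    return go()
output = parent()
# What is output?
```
81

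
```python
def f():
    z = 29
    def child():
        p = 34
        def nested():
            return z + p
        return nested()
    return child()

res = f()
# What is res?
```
63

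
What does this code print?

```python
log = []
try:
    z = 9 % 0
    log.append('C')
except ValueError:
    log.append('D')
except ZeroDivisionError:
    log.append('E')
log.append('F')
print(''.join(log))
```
EF

ZeroDivisionError is caught by its specific handler, not ValueError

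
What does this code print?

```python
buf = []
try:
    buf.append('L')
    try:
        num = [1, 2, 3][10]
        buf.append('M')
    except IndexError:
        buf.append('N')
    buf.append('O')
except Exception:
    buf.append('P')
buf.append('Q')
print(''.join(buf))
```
LNOQ

Inner exception caught by inner handler, outer continues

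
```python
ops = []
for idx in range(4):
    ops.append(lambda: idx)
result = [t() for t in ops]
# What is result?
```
[3, 3, 3, 3]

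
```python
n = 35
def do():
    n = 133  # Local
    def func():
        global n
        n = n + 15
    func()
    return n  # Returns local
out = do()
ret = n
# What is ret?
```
50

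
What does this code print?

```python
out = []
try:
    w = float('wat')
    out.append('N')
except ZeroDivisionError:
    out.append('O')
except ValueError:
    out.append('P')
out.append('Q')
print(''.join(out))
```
PQ

ValueError is caught by its specific handler, not ZeroDivisionError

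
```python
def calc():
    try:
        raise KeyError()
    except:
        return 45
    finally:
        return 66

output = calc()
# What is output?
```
66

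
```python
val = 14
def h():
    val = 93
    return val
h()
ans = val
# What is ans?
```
14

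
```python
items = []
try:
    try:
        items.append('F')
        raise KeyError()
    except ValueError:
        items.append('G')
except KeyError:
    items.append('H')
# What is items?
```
['F', 'H']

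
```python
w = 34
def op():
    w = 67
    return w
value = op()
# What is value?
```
67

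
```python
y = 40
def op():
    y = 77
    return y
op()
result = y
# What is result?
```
40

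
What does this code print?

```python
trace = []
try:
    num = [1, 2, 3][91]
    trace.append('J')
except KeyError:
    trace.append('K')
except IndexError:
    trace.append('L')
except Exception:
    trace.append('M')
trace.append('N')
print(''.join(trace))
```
LN

IndexError matches before generic Exception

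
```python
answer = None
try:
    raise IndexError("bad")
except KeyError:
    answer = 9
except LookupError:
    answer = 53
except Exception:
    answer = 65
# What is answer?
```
53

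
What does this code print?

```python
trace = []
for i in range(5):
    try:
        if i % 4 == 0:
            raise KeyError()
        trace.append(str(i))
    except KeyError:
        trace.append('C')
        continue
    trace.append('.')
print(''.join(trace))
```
C1.2.3.C

continue in except skips rest of loop body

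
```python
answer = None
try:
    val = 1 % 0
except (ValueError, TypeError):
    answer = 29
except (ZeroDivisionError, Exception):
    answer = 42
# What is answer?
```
42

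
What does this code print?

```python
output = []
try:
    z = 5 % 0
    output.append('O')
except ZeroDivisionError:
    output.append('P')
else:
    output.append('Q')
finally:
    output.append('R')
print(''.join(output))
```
PR

Exception: except runs, else skipped, finally runs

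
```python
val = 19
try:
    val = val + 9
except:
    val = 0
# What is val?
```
28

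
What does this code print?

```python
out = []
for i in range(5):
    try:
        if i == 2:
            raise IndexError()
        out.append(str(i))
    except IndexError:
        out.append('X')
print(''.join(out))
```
01X34

Exception on i=2 caught, loop continues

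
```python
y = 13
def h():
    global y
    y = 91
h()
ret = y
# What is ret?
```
91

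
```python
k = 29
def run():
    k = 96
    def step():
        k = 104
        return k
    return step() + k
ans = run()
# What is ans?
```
200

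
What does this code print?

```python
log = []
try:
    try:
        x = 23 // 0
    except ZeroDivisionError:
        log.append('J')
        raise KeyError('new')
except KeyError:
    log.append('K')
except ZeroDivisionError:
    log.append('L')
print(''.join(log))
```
JK

New KeyError raised, caught by outer KeyError handler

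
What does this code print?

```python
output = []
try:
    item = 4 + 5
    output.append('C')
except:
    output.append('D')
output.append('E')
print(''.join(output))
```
CE

No exception, try block completes normally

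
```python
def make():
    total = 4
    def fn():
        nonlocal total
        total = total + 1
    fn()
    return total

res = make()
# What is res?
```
5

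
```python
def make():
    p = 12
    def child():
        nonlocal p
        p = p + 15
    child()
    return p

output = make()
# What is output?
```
27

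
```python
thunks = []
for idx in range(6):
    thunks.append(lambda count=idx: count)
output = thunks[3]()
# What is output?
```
3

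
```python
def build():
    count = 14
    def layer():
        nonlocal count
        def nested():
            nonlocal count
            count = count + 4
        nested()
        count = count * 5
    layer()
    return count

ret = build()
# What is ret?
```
90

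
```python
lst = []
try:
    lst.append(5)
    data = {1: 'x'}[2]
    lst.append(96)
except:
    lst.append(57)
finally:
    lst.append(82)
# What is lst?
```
[5, 57, 82]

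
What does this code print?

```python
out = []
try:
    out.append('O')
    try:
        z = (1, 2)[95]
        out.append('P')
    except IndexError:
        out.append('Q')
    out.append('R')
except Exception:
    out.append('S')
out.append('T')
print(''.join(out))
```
OQRT

Inner exception caught by inner handler, outer continues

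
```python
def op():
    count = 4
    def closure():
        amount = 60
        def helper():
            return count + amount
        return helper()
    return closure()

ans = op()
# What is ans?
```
64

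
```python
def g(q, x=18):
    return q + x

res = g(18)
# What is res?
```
36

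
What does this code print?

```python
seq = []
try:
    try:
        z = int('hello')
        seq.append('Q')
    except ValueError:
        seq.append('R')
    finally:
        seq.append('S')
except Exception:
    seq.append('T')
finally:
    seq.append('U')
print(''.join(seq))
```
RSU

Both finally blocks run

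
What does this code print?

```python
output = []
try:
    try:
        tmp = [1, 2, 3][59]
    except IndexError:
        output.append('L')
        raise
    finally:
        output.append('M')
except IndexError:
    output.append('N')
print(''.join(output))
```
LMN

finally runs before re-raised exception propagates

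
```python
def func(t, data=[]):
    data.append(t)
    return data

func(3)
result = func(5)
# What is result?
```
[3, 5]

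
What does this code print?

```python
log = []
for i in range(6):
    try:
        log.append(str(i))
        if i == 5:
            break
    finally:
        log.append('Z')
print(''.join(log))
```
0Z1Z2Z3Z4Z5Z

finally runs even when breaking out of loop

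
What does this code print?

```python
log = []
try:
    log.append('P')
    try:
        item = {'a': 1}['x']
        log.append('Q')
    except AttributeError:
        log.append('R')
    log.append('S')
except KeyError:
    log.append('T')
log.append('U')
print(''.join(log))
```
PTU

Inner handler doesn't match, propagates to outer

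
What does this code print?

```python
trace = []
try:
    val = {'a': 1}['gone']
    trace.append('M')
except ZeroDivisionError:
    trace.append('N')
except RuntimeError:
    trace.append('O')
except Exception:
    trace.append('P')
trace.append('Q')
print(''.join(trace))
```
PQ

KeyError not specifically caught, falls to Exception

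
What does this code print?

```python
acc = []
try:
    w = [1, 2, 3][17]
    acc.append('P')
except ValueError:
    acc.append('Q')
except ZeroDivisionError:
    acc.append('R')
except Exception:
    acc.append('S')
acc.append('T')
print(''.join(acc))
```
ST

IndexError not specifically caught, falls to Exception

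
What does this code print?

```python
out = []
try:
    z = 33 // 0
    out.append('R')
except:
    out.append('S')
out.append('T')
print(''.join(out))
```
ST

Exception raised in try, caught by bare except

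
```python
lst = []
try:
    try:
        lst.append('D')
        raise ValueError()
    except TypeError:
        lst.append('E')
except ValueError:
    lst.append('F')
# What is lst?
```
['D', 'F']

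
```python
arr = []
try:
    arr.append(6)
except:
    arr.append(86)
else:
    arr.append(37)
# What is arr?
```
[6, 37]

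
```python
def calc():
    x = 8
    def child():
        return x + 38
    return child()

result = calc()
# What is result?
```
46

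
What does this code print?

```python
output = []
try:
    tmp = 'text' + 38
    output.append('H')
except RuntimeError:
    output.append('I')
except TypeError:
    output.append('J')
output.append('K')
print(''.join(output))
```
JK

TypeError is caught by its specific handler, not RuntimeError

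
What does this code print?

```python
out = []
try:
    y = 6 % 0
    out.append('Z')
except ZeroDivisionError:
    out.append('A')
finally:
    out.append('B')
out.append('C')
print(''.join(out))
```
ABC

finally always runs, even after exception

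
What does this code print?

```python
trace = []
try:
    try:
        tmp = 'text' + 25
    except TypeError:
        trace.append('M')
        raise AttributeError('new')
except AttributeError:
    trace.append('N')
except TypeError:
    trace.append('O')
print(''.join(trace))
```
MN

New AttributeError raised, caught by outer AttributeError handler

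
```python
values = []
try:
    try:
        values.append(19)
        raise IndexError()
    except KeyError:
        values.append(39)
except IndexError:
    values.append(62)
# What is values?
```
[19, 62]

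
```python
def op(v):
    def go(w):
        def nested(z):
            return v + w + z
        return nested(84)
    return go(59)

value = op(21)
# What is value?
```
164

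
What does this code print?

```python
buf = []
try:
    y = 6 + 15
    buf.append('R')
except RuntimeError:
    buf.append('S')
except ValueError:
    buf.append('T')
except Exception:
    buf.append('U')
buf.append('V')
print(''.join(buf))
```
RV

No exception, try block completes normally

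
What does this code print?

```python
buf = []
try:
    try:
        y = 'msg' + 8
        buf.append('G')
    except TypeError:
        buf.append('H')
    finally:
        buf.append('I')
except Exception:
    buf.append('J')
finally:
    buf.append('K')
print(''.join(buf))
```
HIK

Both finally blocks run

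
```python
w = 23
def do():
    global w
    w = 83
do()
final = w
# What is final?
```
83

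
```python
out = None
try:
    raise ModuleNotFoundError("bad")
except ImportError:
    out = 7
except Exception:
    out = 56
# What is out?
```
7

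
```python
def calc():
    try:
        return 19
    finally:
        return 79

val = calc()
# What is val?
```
79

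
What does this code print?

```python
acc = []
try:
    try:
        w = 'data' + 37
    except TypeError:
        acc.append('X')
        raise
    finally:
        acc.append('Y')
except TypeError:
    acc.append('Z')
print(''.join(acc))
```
XYZ

finally runs before re-raised exception propagates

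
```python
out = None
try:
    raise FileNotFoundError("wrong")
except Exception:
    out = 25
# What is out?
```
25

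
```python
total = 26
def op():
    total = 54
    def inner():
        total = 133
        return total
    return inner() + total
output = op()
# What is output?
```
187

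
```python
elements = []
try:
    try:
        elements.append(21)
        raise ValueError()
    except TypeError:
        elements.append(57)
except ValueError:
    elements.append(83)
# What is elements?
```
[21, 83]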